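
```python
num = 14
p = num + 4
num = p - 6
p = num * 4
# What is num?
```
Trace:
  num=14
  num=14, p=18
  num=12, p=18
  num=12, p=48

Final answer: 12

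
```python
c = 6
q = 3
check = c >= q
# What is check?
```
Trace:
  c=6
  c=6, q=3
  c=6, q=3, check=True

Final answer: True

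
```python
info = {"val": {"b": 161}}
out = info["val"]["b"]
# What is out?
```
Trace:
  info={'val': {'b': 161}}
  info={'val': {'b': 161}}, out=161

Final answer: 161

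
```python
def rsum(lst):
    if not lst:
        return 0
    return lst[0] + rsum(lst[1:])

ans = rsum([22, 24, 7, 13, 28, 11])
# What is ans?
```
Call trace:
rsum(lst=[22, 24, 7, 13, 28, 11])
  rsum(lst=[24, 7, 13, 28, 11])
    rsum(lst=[7, 13, 28, 11])
      rsum(lst=[13, 28, 11])
        rsum(lst=[28, 11])
          rsum(lst=[11])
            rsum(lst=[])
            -> return 0
          -> return 11
        -> return 39
      -> return 52
    -> return 59
  -> return 83
-> return 105

Final answer: 105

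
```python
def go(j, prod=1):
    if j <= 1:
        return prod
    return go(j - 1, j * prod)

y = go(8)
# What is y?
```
Call trace:
go(j=8, prod=1)
  go(j=7, prod=8)
    go(j=6, prod=56)
      go(j=5, prod=336)
        go(j=4, prod=1680)
          go(j=3, prod=6720)
            go(j=2, prod=20160)
              go(j=1, prod=40320)
              -> return 40320
            -> return 40320
          -> return 40320
        -> return 40320
      -> return 40320
    -> return 40320
  -> return 40320
-> return 40320

Final answer: 40320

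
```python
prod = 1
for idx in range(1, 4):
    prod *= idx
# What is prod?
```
Trace:
  prod=1
  prod=1, idx=1
  prod=2, idx=2
  prod=6, idx=3

Final answer: 6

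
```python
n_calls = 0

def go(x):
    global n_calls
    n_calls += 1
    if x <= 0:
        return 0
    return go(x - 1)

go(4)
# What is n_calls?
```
Call trace:
go(x=4)
  go(x=3)
    go(x=2)
      go(x=1)
        go(x=0)
        -> return 0
      -> return 0
    -> return 0
  -> return 0
-> return 0

n_calls is incremented once per call. go is entered once for each x = 4, 3, 2, 1, 0 (the x <= 0 call returns without recursing), i.e. 4 + 1 calls.
n_calls = 5

Final answer: 5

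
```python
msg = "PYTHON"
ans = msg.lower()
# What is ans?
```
Trace:
  msg='PYTHON'
  msg='PYTHON', ans='python'

Final answer: 'python'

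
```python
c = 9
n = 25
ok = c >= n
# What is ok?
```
Trace:
  c=9
  c=9, n=25
  c=9, n=25, ok=False

Final answer: False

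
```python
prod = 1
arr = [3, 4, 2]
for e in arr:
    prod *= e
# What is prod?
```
Trace:
  prod=1
  prod=3, e=3
  prod=12, e=4
  prod=24, e=2

Final answer: 24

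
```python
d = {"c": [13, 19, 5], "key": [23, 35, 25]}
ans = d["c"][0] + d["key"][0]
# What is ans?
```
Trace:
  d={'c': [13, 19, 5], 'key': [23, 35, 25]}
  d={'c': [13, 19, 5], 'key': [23, 35, 25]}, ans=36

Final answer: 36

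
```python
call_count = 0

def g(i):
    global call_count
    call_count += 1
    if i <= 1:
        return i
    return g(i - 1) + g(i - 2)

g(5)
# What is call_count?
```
Call trace (a repeated sub-call is expanded the first time; later identical calls just restate its return value):
g(i=5)
  g(i=4)
    g(i=3)
      g(i=2)
        g(i=1)
        -> return 1
        g(i=0)
        -> return 0
      -> return 1
      g(i=1)
      -> return 1
    -> return 2
    g(i=2) -> return 1  (same call as traced above)
  -> return 3
  g(i=3) -> return 2  (same call as traced above)
-> return 5

call_count is incremented once per call, so count the calls in each subtree. Let C(i) = number of calls made by g(i).
C(0) = C(1) = 1 (base case, no recursion); C(i) = 1 + C(i - 1) + C(i - 2) otherwise.
C(2) = 1 + C(1) + C(0) = 1 + 1 + 1 = 3
C(3) = 1 + C(2) + C(1) = 1 + 3 + 1 = 5
C(4) = 1 + C(3) + C(2) = 1 + 5 + 3 = 9
C(5) = 1 + C(4) + C(3) = 1 + 9 + 5 = 15
call_count = C(5) = 15

Final answer: 15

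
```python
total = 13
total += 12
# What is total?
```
Trace:
  total=13
  total=25

Final answer: 25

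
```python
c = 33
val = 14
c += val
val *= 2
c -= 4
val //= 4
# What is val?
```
Trace:
  c=33
  c=33, val=14
  c=47, val=14
  c=47, val=28
  c=43, val=28
  c=43, val=7

Final answer: 7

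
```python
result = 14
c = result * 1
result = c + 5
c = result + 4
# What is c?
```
Trace:
  result=14
  result=14, c=14
  result=19, c=14
  result=19, c=23

Final answer: 23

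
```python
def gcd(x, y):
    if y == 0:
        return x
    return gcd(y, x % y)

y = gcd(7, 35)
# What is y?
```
Call trace:
gcd(x=7, y=35)
  gcd(x=35, y=7)
    gcd(x=7, y=0)
    -> return 7
  -> return 7
-> return 7

Final answer: 7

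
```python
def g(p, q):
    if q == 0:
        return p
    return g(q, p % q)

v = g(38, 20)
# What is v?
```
Call trace:
g(p=38, q=20)
  g(p=20, q=18)
    g(p=18, q=2)
      g(p=2, q=0)
      -> return 2
    -> return 2
  -> return 2
-> return 2

Final answer: 2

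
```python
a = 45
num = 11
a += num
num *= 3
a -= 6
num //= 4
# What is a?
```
Trace:
  a=45
  a=45, num=11
  a=56, num=11
  a=56, num=33
  a=50, num=33
  a=50, num=8

Final answer: 50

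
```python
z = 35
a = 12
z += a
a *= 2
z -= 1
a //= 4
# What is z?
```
Trace:
  z=35
  z=35, a=12
  z=47, a=12
  z=47, a=24
  z=46, a=24
  z=46, a=6

Final answer: 46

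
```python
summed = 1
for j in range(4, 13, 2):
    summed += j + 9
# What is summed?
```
Trace:
  summed=1
  summed=14, j=4
  summed=29, j=6
  summed=46, j=8
  summed=65, j=10
  summed=86, j=12

Final answer: 86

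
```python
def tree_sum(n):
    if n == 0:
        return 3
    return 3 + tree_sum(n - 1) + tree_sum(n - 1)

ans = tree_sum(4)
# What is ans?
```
Call trace (a repeated sub-call is expanded the first time; later identical calls just restate its return value):
tree_sum(n=4)
  tree_sum(n=3)
    tree_sum(n=2)
      tree_sum(n=1)
        tree_sum(n=0)
        -> return 3
        tree_sum(n=0)
        -> return 3
      -> return 9
      tree_sum(n=1) -> return 9  (same call as traced above)
    -> return 21
    tree_sum(n=2) -> return 21  (same call as traced above)
  -> return 45
  tree_sum(n=3) -> return 45  (same call as traced above)
-> return 93

Final answer: 93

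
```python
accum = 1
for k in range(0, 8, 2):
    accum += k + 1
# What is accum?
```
Trace:
  accum=1
  accum=2, k=0
  accum=5, k=2
  accum=10, k=4
  accum=17, k=6

Final answer: 17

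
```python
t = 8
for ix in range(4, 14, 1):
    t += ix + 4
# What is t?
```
Trace:
  t=8
  t=16, ix=4
  t=25, ix=5
  t=35, ix=6
  t=46, ix=7
  t=58, ix=8
  t=71, ix=9
  t=85, ix=10
  t=100, ix=11
  t=116, ix=12
  t=133, ix=13

Final answer: 133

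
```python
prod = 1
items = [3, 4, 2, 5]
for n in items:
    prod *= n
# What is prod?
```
Trace:
  prod=1
  prod=3, n=3
  prod=12, n=4
  prod=24, n=2
  prod=120, n=5

Final answer: 120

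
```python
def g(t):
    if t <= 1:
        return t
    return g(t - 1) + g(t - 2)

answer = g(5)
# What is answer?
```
Call trace (a repeated sub-call is expanded the first time; later identical calls just restate its return value):
g(t=5)
  g(t=4)
    g(t=3)
      g(t=2)
        g(t=1)
        -> return 1
        g(t=0)
        -> return 0
      -> return 1
      g(t=1)
      -> return 1
    -> return 2
    g(t=2) -> return 1  (same call as traced above)
  -> return 3
  g(t=3) -> return 2  (same call as traced above)
-> return 5

Final answer: 5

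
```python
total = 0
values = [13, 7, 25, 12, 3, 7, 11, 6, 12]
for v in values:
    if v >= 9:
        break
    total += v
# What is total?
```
Trace:
  total=0
  total=0, v=13

Final answer: 0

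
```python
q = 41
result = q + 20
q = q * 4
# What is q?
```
Trace:
  q=41
  q=41, result=61
  q=164, result=61

Final answer: 164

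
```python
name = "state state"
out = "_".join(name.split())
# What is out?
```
Trace:
  name='state state'
  name='state state', out='state_state'

Final answer: 'state_state'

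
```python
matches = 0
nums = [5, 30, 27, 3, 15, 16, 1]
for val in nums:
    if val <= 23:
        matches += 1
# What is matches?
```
Trace:
  matches=0
  matches=1, val=5
  matches=1, val=30
  matches=1, val=27
  matches=2, val=3
  matches=3, val=15
  matches=4, val=16
  matches=5, val=1

Final answer: 5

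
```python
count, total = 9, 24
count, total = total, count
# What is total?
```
Trace:
  count=9, total=24
  count=24, total=9

Final answer: 9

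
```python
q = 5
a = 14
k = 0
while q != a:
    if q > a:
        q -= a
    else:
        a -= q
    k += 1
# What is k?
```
Trace:
  q=5
  q=5, a=14
  q=5, a=14, k=0
  q=5, a=9, k=1
  q=5, a=4, k=2
  q=1, a=4, k=3
  q=1, a=3, k=4
  q=1, a=2, k=5
  q=1, a=1, k=6

Final answer: 6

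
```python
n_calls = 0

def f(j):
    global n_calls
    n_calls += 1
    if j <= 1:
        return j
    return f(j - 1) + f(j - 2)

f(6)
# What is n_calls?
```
Call trace (a repeated sub-call is expanded the first time; later identical calls just restate its return value):
f(j=6)
  f(j=5)
    f(j=4)
      f(j=3)
        f(j=2)
          f(j=1)
          -> return 1
          f(j=0)
          -> return 0
        -> return 1
        f(j=1)
        -> return 1
      -> return 2
      f(j=2) -> return 1  (same call as traced above)
    -> return 3
    f(j=3) -> return 2  (same call as traced above)
  -> return 5
  f(j=4) -> return 3  (same call as traced above)
-> return 8

n_calls is incremented once per call, so count the calls in each subtree. Let C(j) = number of calls made by f(j).
C(0) = C(1) = 1 (base case, no recursion); C(j) = 1 + C(j - 1) + C(j - 2) otherwise.
C(2) = 1 + C(1) + C(0) = 1 + 1 + 1 = 3
C(3) = 1 + C(2) + C(1) = 1 + 3 + 1 = 5
C(4) = 1 + C(3) + C(2) = 1 + 5 + 3 = 9
C(5) = 1 + C(4) + C(3) = 1 + 9 + 5 = 15
C(6) = 1 + C(5) + C(4) = 1 + 15 + 9 = 25
n_calls = C(6) = 25

Final answer: 25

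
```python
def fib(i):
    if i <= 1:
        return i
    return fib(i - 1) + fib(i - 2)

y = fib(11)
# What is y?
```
Call trace (a repeated sub-call is expanded the first time; later identical calls just restate its return value):
fib(i=11)
  fib(i=10)
    fib(i=9)
      fib(i=8)
        fib(i=7)
          fib(i=6)
            fib(i=5)
              fib(i=4)
                fib(i=3)
                  fib(i=2)
                    fib(i=1)
                    -> return 1
                    fib(i=0)
                    -> return 0
                  -> return 1
                  fib(i=1)
                  -> return 1
                -> return 2
                fib(i=2) -> return 1  (same call as traced above)
              -> return 3
              fib(i=3) -> return 2  (same call as traced above)
            -> return 5
            fib(i=4) -> return 3  (same call as traced above)
          -> return 8
          fib(i=5) -> return 5  (same call as traced above)
        -> return 13
        fib(i=6) -> return 8  (same call as traced above)
      -> return 21
      fib(i=7) -> return 13  (same call as traced above)
    -> return 34
    fib(i=8) -> return 21  (same call as traced above)
  -> return 55
  fib(i=9) -> return 34  (same call as traced above)
-> return 89

Final answer: 89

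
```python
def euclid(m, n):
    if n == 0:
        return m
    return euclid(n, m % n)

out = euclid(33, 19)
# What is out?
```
Call trace:
euclid(m=33, n=19)
  euclid(m=19, n=14)
    euclid(m=14, n=5)
      euclid(m=5, n=4)
        euclid(m=4, n=1)
          euclid(m=1, n=0)
          -> return 1
        -> return 1
      -> return 1
    -> return 1
  -> return 1
-> return 1

Final answer: 1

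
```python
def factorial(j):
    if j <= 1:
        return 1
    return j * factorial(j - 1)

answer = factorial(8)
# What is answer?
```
Call trace:
factorial(j=8)
  factorial(j=7)
    factorial(j=6)
      factorial(j=5)
        factorial(j=4)
          factorial(j=3)
            factorial(j=2)
              factorial(j=1)
              -> return 1
            -> return 2
          -> return 6
        -> return 24
      -> return 120
    -> return 720
  -> return 5040
-> return 40320

Final answer: 40320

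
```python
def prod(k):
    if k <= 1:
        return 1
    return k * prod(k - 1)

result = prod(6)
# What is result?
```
Call trace:
prod(k=6)
  prod(k=5)
    prod(k=4)
      prod(k=3)
        prod(k=2)
          prod(k=1)
          -> return 1
        -> return 2
      -> return 6
    -> return 24
  -> return 120
-> return 720

Final answer: 720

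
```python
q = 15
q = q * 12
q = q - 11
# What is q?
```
Trace:
  q=15
  q=180
  q=169

Final answer: 169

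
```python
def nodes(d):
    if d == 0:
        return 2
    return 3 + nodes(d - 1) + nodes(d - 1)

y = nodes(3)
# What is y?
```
Call trace (a repeated sub-call is expanded the first time; later identical calls just restate its return value):
nodes(d=3)
  nodes(d=2)
    nodes(d=1)
      nodes(d=0)
      -> return 2
      nodes(d=0)
      -> return 2
    -> return 7
    nodes(d=1) -> return 7  (same call as traced above)
  -> return 17
  nodes(d=2) -> return 17  (same call as traced above)
-> return 37

Final answer: 37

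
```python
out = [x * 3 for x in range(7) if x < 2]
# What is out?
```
Trace:
  x=0
  x=1
  x=2
  x=3
  x=4
  x=5
  x=6
  out=[0, 3]

Final answer: [0, 3]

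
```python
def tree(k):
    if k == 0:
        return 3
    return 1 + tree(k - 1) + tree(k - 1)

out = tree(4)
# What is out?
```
Call trace (a repeated sub-call is expanded the first time; later identical calls just restate its return value):
tree(k=4)
  tree(k=3)
    tree(k=2)
      tree(k=1)
        tree(k=0)
        -> return 3
        tree(k=0)
        -> return 3
      -> return 7
      tree(k=1) -> return 7  (same call as traced above)
    -> return 15
    tree(k=2) -> return 15  (same call as traced above)
  -> return 31
  tree(k=3) -> return 31  (same call as traced above)
-> return 63

Final answer: 63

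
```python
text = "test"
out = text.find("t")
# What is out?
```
Trace:
  text='test'
  text='test', out=0

Final answer: 0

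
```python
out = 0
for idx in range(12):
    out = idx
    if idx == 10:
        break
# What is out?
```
Trace:
  out=0
  out=0, idx=0
  out=1, idx=1
  out=2, idx=2
  out=3, idx=3
  out=4, idx=4
  out=5, idx=5
  out=6, idx=6
  out=7, idx=7
  out=8, idx=8
  out=9, idx=9
  out=10, idx=10

Final answer: 10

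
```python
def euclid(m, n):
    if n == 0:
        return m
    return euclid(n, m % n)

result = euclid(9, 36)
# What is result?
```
Call trace:
euclid(m=9, n=36)
  euclid(m=36, n=9)
    euclid(m=9, n=0)
    -> return 9
  -> return 9
-> return 9

Final answer: 9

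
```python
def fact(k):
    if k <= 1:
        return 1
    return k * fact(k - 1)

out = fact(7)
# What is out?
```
Call trace:
fact(k=7)
  fact(k=6)
    fact(k=5)
      fact(k=4)
        fact(k=3)
          fact(k=2)
            fact(k=1)
            -> return 1
          -> return 2
        -> return 6
      -> return 24
    -> return 120
  -> return 720
-> return 5040

Final answer: 5040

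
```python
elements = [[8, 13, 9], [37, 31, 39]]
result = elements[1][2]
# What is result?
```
Trace:
  elements=[[8, 13, 9], [37, 31, 39]]
  elements=[[8, 13, 9], [37, 31, 39]], result=39

Final answer: 39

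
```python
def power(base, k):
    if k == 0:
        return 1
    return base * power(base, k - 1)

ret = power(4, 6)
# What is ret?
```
Call trace:
power(base=4, k=6)
  power(base=4, k=5)
    power(base=4, k=4)
      power(base=4, k=3)
        power(base=4, k=2)
          power(base=4, k=1)
            power(base=4, k=0)
            -> return 1
          -> return 4
        -> return 16
      -> return 64
    -> return 256
  -> return 1024
-> return 4096

Final answer: 4096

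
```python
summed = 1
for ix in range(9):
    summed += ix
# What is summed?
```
Trace:
  summed=1
  summed=1, ix=0
  summed=2, ix=1
  summed=4, ix=2
  summed=7, ix=3
  summed=11, ix=4
  summed=16, ix=5
  summed=22, ix=6
  summed=29, ix=7
  summed=37, ix=8

Final answer: 37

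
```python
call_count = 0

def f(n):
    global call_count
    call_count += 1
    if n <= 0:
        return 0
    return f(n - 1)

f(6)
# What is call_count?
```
Call trace:
f(n=6)
  f(n=5)
    f(n=4)
      f(n=3)
        f(n=2)
          f(n=1)
            f(n=0)
            -> return 0
          -> return 0
        -> return 0
      -> return 0
    -> return 0
  -> return 0
-> return 0

call_count is incremented once per call. f is entered once for each n = 6, 5, 4, 3, 2, 1, 0 (the n <= 0 call returns without recursing), i.e. 6 + 1 calls.
call_count = 7

Final answer: 7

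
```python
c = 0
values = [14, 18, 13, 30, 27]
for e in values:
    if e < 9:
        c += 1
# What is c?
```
Trace:
  c=0
  c=0, e=14
  c=0, e=18
  c=0, e=13
  c=0, e=30
  c=0, e=27

Final answer: 0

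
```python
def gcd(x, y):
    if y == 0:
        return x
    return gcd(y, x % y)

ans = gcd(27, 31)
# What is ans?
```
Call trace:
gcd(x=27, y=31)
  gcd(x=31, y=27)
    gcd(x=27, y=4)
      gcd(x=4, y=3)
        gcd(x=3, y=1)
          gcd(x=1, y=0)
          -> return 1
        -> return 1
      -> return 1
    -> return 1
  -> return 1
-> return 1

Final answer: 1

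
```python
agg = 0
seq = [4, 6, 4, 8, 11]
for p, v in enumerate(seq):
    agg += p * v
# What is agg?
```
Trace:
  agg=0
  agg=0, p=0, v=4
  agg=6, p=1, v=6
  agg=14, p=2, v=4
  agg=38, p=3, v=8
  agg=82, p=4, v=11

Final answer: 82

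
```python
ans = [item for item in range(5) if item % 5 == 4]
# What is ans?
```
Trace:
  item=0
  item=1
  item=2
  item=3
  item=4
  ans=[4]

Final answer: [4]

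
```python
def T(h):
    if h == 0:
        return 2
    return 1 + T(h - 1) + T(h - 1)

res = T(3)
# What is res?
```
Call trace (a repeated sub-call is expanded the first time; later identical calls just restate its return value):
T(h=3)
  T(h=2)
    T(h=1)
      T(h=0)
      -> return 2
      T(h=0)
      -> return 2
    -> return 5
    T(h=1) -> return 5  (same call as traced above)
  -> return 11
  T(h=2) -> return 11  (same call as traced above)
-> return 23

Final answer: 23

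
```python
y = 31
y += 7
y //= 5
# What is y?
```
Trace:
  y=31
  y=38
  y=7

Final answer: 7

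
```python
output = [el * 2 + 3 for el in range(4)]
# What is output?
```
Trace:
  el=0
  el=1
  el=2
  el=3
  output=[3, 5, 7, 9]

Final answer: [3, 5, 7, 9]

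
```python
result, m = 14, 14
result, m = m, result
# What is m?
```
Trace:
  result=14, m=14
  result=14, m=14

Final answer: 14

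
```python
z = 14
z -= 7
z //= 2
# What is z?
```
Trace:
  z=14
  z=7
  z=3

Final answer: 3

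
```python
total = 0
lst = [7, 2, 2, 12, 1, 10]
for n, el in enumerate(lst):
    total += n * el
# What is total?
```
Trace:
  total=0
  total=0, n=0, el=7
  total=2, n=1, el=2
  total=6, n=2, el=2
  total=42, n=3, el=12
  total=46, n=4, el=1
  total=96, n=5, el=10

Final answer: 96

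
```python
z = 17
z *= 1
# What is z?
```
Trace:
  z=17
  z=17

Final answer: 17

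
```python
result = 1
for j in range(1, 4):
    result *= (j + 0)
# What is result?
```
Trace:
  result=1
  result=1, j=1
  result=2, j=2
  result=6, j=3

Final answer: 6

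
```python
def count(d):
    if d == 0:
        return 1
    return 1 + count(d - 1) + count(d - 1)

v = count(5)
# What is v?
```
Call trace (a repeated sub-call is expanded the first time; later identical calls just restate its return value):
count(d=5)
  count(d=4)
    count(d=3)
      count(d=2)
        count(d=1)
          count(d=0)
          -> return 1
          count(d=0)
          -> return 1
        -> return 3
        count(d=1) -> return 3  (same call as traced above)
      -> return 7
      count(d=2) -> return 7  (same call as traced above)
    -> return 15
    count(d=3) -> return 15  (same call as traced above)
  -> return 31
  count(d=4) -> return 31  (same call as traced above)
-> return 63

Final answer: 63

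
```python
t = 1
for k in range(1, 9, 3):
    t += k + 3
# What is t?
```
Trace:
  t=1
  t=5, k=1
  t=12, k=4
  t=22, k=7

Final answer: 22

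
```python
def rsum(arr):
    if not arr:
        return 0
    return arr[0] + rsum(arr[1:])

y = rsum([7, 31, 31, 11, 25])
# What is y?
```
Call trace:
rsum(arr=[7, 31, 31, 11, 25])
  rsum(arr=[31, 31, 11, 25])
    rsum(arr=[31, 11, 25])
      rsum(arr=[11, 25])
        rsum(arr=[25])
          rsum(arr=[])
          -> return 0
        -> return 25
      -> return 36
    -> return 67
  -> return 98
-> return 105

Final answer: 105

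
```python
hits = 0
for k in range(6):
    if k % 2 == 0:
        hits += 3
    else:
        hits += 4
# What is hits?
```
Trace:
  hits=0
  hits=3, k=0
  hits=7, k=1
  hits=10, k=2
  hits=14, k=3
  hits=17, k=4
  hits=21, k=5

Final answer: 21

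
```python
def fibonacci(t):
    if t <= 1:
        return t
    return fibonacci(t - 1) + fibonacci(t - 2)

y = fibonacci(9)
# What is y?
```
Call trace (a repeated sub-call is expanded the first time; later identical calls just restate its return value):
fibonacci(t=9)
  fibonacci(t=8)
    fibonacci(t=7)
      fibonacci(t=6)
        fibonacci(t=5)
          fibonacci(t=4)
            fibonacci(t=3)
              fibonacci(t=2)
                fibonacci(t=1)
                -> return 1
                fibonacci(t=0)
                -> return 0
              -> return 1
              fibonacci(t=1)
              -> return 1
            -> return 2
            fibonacci(t=2) -> return 1  (same call as traced above)
          -> return 3
          fibonacci(t=3) -> return 2  (same call as traced above)
        -> return 5
        fibonacci(t=4) -> return 3  (same call as traced above)
      -> return 8
      fibonacci(t=5) -> return 5  (same call as traced above)
    -> return 13
    fibonacci(t=6) -> return 8  (same call as traced above)
  -> return 21
  fibonacci(t=7) -> return 13  (same call as traced above)
-> return 34

Final answer: 34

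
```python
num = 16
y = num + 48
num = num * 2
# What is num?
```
Trace:
  num=16
  num=16, y=64
  num=32, y=64

Final answer: 32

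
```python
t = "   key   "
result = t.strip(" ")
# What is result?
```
Trace:
  t='   key   '
  t='   key   ', result='key'

Final answer: 'key'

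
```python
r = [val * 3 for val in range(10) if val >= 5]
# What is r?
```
Trace:
  val=0
  val=1
  val=2
  val=3
  val=4
  val=5
  val=6
  val=7
  val=8
  val=9
  r=[15, 18, 21, 24, 27]

Final answer: [15, 18, 21, 24, 27]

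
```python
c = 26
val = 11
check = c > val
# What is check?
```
Trace:
  c=26
  c=26, val=11
  c=26, val=11, check=True

Final answer: True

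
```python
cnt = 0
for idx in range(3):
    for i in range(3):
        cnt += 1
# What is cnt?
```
Trace:
  cnt=0
  cnt=1, idx=0, i=0
  cnt=2, idx=0, i=1
  cnt=3, idx=0, i=2
  cnt=4, idx=1, i=0
  cnt=5, idx=1, i=1
  cnt=6, idx=1, i=2
  cnt=7, idx=2, i=0
  cnt=8, idx=2, i=1
  cnt=9, idx=2, i=2

Final answer: 9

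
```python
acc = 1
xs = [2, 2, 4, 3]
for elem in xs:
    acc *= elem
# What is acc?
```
Trace:
  acc=1
  acc=2, elem=2
  acc=4, elem=2
  acc=16, elem=4
  acc=48, elem=3

Final answer: 48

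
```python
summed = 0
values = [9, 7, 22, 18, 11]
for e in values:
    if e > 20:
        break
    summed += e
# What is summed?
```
Trace:
  summed=0
  summed=9, e=9
  summed=16, e=7
  summed=16, e=22

Final answer: 16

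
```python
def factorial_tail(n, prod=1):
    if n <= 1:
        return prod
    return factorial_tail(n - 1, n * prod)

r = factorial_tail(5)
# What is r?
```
Call trace:
factorial_tail(n=5, prod=1)
  factorial_tail(n=4, prod=5)
    factorial_tail(n=3, prod=20)
      factorial_tail(n=2, prod=60)
        factorial_tail(n=1, prod=120)
        -> return 120
      -> return 120
    -> return 120
  -> return 120
-> return 120

Final answer: 120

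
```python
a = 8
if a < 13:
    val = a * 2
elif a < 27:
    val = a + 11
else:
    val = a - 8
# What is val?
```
Trace:
  a=8
  a=8, val=16

Final answer: 16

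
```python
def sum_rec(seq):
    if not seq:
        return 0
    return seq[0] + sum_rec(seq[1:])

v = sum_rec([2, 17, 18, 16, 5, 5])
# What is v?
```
Call trace:
sum_rec(seq=[2, 17, 18, 16, 5, 5])
  sum_rec(seq=[17, 18, 16, 5, 5])
    sum_rec(seq=[18, 16, 5, 5])
      sum_rec(seq=[16, 5, 5])
        sum_rec(seq=[5, 5])
          sum_rec(seq=[5])
            sum_rec(seq=[])
            -> return 0
          -> return 5
        -> return 10
      -> return 26
    -> return 44
  -> return 61
-> return 63

Final answer: 63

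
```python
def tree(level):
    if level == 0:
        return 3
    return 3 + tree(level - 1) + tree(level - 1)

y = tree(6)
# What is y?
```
Call trace (a repeated sub-call is expanded the first time; later identical calls just restate its return value):
tree(level=6)
  tree(level=5)
    tree(level=4)
      tree(level=3)
        tree(level=2)
          tree(level=1)
            tree(level=0)
            -> return 3
            tree(level=0)
            -> return 3
          -> return 9
          tree(level=1) -> return 9  (same call as traced above)
        -> return 21
        tree(level=2) -> return 21  (same call as traced above)
      -> return 45
      tree(level=3) -> return 45  (same call as traced above)
    -> return 93
    tree(level=4) -> return 93  (same call as traced above)
  -> return 189
  tree(level=5) -> return 189  (same call as traced above)
-> return 381

Final answer: 381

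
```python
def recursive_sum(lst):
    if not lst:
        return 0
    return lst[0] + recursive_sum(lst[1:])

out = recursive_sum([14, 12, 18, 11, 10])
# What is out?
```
Call trace:
recursive_sum(lst=[14, 12, 18, 11, 10])
  recursive_sum(lst=[12, 18, 11, 10])
    recursive_sum(lst=[18, 11, 10])
      recursive_sum(lst=[11, 10])
        recursive_sum(lst=[10])
          recursive_sum(lst=[])
          -> return 0
        -> return 10
      -> return 21
    -> return 39
  -> return 51
-> return 65

Final answer: 65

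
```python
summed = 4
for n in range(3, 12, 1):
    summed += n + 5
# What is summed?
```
Trace:
  summed=4
  summed=12, n=3
  summed=21, n=4
  summed=31, n=5
  summed=42, n=6
  summed=54, n=7
  summed=67, n=8
  summed=81, n=9
  summed=96, n=10
  summed=112, n=11

Final answer: 112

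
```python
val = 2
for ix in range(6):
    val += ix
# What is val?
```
Trace:
  val=2
  val=2, ix=0
  val=3, ix=1
  val=5, ix=2
  val=8, ix=3
  val=12, ix=4
  val=17, ix=5

Final answer: 17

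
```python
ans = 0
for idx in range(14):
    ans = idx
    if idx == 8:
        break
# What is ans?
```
Trace:
  ans=0
  ans=0, idx=0
  ans=1, idx=1
  ans=2, idx=2
  ans=3, idx=3
  ans=4, idx=4
  ans=5, idx=5
  ans=6, idx=6
  ans=7, idx=7
  ans=8, idx=8

Final answer: 8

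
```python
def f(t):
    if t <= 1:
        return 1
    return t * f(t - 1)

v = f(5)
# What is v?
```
Call trace:
f(t=5)
  f(t=4)
    f(t=3)
      f(t=2)
        f(t=1)
        -> return 1
      -> return 2
    -> return 6
  -> return 24
-> return 120

Final answer: 120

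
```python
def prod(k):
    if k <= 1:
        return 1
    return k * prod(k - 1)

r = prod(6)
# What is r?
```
Call trace:
prod(k=6)
  prod(k=5)
    prod(k=4)
      prod(k=3)
        prod(k=2)
          prod(k=1)
          -> return 1
        -> return 2
      -> return 6
    -> return 24
  -> return 120
-> return 720

Final answer: 720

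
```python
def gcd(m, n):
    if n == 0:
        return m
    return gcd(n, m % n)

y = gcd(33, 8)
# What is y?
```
Call trace:
gcd(m=33, n=8)
  gcd(m=8, n=1)
    gcd(m=1, n=0)
    -> return 1
  -> return 1
-> return 1

Final answer: 1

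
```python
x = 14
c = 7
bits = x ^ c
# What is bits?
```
Trace:
  x=14
  x=14, c=7
  x=14, c=7, bits=9

Final answer: 9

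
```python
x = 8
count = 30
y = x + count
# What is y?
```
Trace:
  x=8
  x=8, count=30
  x=8, count=30, y=38

Final answer: 38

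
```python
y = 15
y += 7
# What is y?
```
Trace:
  y=15
  y=22

Final answer: 22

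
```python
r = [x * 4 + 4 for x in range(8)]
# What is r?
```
Trace:
  x=0
  x=1
  x=2
  x=3
  x=4
  x=5
  x=6
  x=7
  r=[4, 8, 12, 16, 20, 24, 28, 32]

Final answer: [4, 8, 12, 16, 20, 24, 28, 32]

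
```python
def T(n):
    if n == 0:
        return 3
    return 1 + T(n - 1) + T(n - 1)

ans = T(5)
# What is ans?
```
Call trace (a repeated sub-call is expanded the first time; later identical calls just restate its return value):
T(n=5)
  T(n=4)
    T(n=3)
      T(n=2)
        T(n=1)
          T(n=0)
          -> return 3
          T(n=0)
          -> return 3
        -> return 7
        T(n=1) -> return 7  (same call as traced above)
      -> return 15
      T(n=2) -> return 15  (same call as traced above)
    -> return 31
    T(n=3) -> return 31  (same call as traced above)
  -> return 63
  T(n=4) -> return 63  (same call as traced above)
-> return 127

Final answer: 127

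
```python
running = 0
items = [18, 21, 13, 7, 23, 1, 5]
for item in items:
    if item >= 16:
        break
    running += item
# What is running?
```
Trace:
  running=0
  running=0, item=18

Final answer: 0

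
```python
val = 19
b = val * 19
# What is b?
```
Trace:
  val=19
  val=19, b=361

Final answer: 361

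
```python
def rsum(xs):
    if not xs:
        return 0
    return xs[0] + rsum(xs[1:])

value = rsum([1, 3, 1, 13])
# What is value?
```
Call trace:
rsum(xs=[1, 3, 1, 13])
  rsum(xs=[3, 1, 13])
    rsum(xs=[1, 13])
      rsum(xs=[13])
        rsum(xs=[])
        -> return 0
      -> return 13
    -> return 14
  -> return 17
-> return 18

Final answer: 18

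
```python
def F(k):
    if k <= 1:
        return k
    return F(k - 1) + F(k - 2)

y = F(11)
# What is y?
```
Call trace (a repeated sub-call is expanded the first time; later identical calls just restate its return value):
F(k=11)
  F(k=10)
    F(k=9)
      F(k=8)
        F(k=7)
          F(k=6)
            F(k=5)
              F(k=4)
                F(k=3)
                  F(k=2)
                    F(k=1)
                    -> return 1
                    F(k=0)
                    -> return 0
                  -> return 1
                  F(k=1)
                  -> return 1
                -> return 2
                F(k=2) -> return 1  (same call as traced above)
              -> return 3
              F(k=3) -> return 2  (same call as traced above)
            -> return 5
            F(k=4) -> return 3  (same call as traced above)
          -> return 8
          F(k=5) -> return 5  (same call as traced above)
        -> return 13
        F(k=6) -> return 8  (same call as traced above)
      -> return 21
      F(k=7) -> return 13  (same call as traced above)
    -> return 34
    F(k=8) -> return 21  (same call as traced above)
  -> return 55
  F(k=9) -> return 34  (same call as traced above)
-> return 89

Final answer: 89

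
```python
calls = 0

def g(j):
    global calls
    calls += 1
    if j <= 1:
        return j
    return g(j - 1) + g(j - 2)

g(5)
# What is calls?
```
Call trace (a repeated sub-call is expanded the first time; later identical calls just restate its return value):
g(j=5)
  g(j=4)
    g(j=3)
      g(j=2)
        g(j=1)
        -> return 1
        g(j=0)
        -> return 0
      -> return 1
      g(j=1)
      -> return 1
    -> return 2
    g(j=2) -> return 1  (same call as traced above)
  -> return 3
  g(j=3) -> return 2  (same call as traced above)
-> return 5

calls is incremented once per call, so count the calls in each subtree. Let C(j) = number of calls made by g(j).
C(0) = C(1) = 1 (base case, no recursion); C(j) = 1 + C(j - 1) + C(j - 2) otherwise.
C(2) = 1 + C(1) + C(0) = 1 + 1 + 1 = 3
C(3) = 1 + C(2) + C(1) = 1 + 3 + 1 = 5
C(4) = 1 + C(3) + C(2) = 1 + 5 + 3 = 9
C(5) = 1 + C(4) + C(3) = 1 + 9 + 5 = 15
calls = C(5) = 15

Final answer: 15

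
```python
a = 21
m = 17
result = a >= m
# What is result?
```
Trace:
  a=21
  a=21, m=17
  a=21, m=17, result=True

Final answer: True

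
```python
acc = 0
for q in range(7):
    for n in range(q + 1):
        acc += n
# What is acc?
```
Trace:
  acc=0
  acc=0, q=0, n=0
  acc=0, q=1, n=0
  acc=1, q=1, n=1
  acc=1, q=2, n=0
  acc=2, q=2, n=1
  acc=4, q=2, n=2
  acc=4, q=3, n=0
  acc=5, q=3, n=1
  acc=7, q=3, n=2
  acc=10, q=3, n=3
  acc=10, q=4, n=0
  acc=11, q=4, n=1
  acc=13, q=4, n=2
  acc=16, q=4, n=3
  acc=20, q=4, n=4
  acc=20, q=5, n=0
  acc=21, q=5, n=1
  acc=23, q=5, n=2
  acc=26, q=5, n=3
  acc=30, q=5, n=4
  acc=35, q=5, n=5
  acc=35, q=6, n=0
  acc=36, q=6, n=1
  acc=38, q=6, n=2
  acc=41, q=6, n=3
  acc=45, q=6, n=4
  acc=50, q=6, n=5
  acc=56, q=6, n=6

Final answer: 56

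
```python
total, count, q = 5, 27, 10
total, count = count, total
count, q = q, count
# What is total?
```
Trace:
  total=5, count=27, q=10
  total=27, count=5, q=10
  total=27, count=10, q=5

Final answer: 27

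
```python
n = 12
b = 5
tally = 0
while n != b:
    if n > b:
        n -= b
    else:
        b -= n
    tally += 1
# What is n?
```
Trace:
  n=12
  n=12, b=5
  n=12, b=5, tally=0
  n=7, b=5, tally=1
  n=2, b=5, tally=2
  n=2, b=3, tally=3
  n=2, b=1, tally=4
  n=1, b=1, tally=5

Final answer: 1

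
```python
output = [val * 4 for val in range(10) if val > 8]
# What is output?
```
Trace:
  val=0
  val=1
  val=2
  val=3
  val=4
  val=5
  val=6
  val=7
  val=8
  val=9
  output=[36]

Final answer: [36]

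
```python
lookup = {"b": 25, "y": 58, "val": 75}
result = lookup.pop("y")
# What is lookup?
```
Trace:
  lookup={'b': 25, 'y': 58, 'val': 75}
  lookup={'b': 25, 'val': 75}, result=58

Final answer: {'b': 25, 'val': 75}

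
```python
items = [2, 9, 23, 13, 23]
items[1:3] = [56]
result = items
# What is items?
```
Trace:
  items=[2, 9, 23, 13, 23]
  items=[2, 56, 13, 23]
  items=[2, 56, 13, 23], result=[2, 56, 13, 23]

Final answer: [2, 56, 13, 23]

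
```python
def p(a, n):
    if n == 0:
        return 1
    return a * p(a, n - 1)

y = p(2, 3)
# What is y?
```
Call trace:
p(a=2, n=3)
  p(a=2, n=2)
    p(a=2, n=1)
      p(a=2, n=0)
      -> return 1
    -> return 2
  -> return 4
-> return 8

Final answer: 8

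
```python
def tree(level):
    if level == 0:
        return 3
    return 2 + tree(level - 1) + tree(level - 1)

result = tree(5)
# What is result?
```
Call trace (a repeated sub-call is expanded the first time; later identical calls just restate its return value):
tree(level=5)
  tree(level=4)
    tree(level=3)
      tree(level=2)
        tree(level=1)
          tree(level=0)
          -> return 3
          tree(level=0)
          -> return 3
        -> return 8
        tree(level=1) -> return 8  (same call as traced above)
      -> return 18
      tree(level=2) -> return 18  (same call as traced above)
    -> return 38
    tree(level=3) -> return 38  (same call as traced above)
  -> return 78
  tree(level=4) -> return 78  (same call as traced above)
-> return 158

Final answer: 158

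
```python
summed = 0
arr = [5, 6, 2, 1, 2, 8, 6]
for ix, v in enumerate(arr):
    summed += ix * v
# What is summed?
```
Trace:
  summed=0
  summed=0, ix=0, v=5
  summed=6, ix=1, v=6
  summed=10, ix=2, v=2
  summed=13, ix=3, v=1
  summed=21, ix=4, v=2
  summed=61, ix=5, v=8
  summed=97, ix=6, v=6

Final answer: 97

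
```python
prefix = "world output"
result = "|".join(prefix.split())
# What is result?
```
Trace:
  prefix='world output'
  prefix='world output', result='world|output'

Final answer: 'world|output'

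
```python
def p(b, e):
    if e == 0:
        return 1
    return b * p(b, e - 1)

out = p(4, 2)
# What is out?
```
Call trace:
p(b=4, e=2)
  p(b=4, e=1)
    p(b=4, e=0)
    -> return 1
  -> return 4
-> return 16

Final answer: 16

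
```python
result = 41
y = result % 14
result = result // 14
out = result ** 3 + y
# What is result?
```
Trace:
  result=41
  result=41, y=13
  result=2, y=13
  result=2, y=13, out=21

Final answer: 2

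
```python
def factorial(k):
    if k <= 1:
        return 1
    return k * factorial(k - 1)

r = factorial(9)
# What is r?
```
Call trace:
factorial(k=9)
  factorial(k=8)
    factorial(k=7)
      factorial(k=6)
        factorial(k=5)
          factorial(k=4)
            factorial(k=3)
              factorial(k=2)
                factorial(k=1)
                -> return 1
              -> return 2
            -> return 6
          -> return 24
        -> return 120
      -> return 720
    -> return 5040
  -> return 40320
-> return 362880

Final answer: 362880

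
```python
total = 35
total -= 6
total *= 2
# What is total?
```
Trace:
  total=35
  total=29
  total=58

Final answer: 58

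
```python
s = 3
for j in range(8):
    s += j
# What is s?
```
Trace:
  s=3
  s=3, j=0
  s=4, j=1
  s=6, j=2
  s=9, j=3
  s=13, j=4
  s=18, j=5
  s=24, j=6
  s=31, j=7

Final answer: 31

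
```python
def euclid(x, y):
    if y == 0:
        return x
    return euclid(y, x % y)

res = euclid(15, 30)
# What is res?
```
Call trace:
euclid(x=15, y=30)
  euclid(x=30, y=15)
    euclid(x=15, y=0)
    -> return 15
  -> return 15
-> return 15

Final answer: 15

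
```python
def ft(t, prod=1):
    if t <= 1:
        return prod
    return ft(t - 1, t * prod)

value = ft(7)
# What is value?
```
Call trace:
ft(t=7, prod=1)
  ft(t=6, prod=7)
    ft(t=5, prod=42)
      ft(t=4, prod=210)
        ft(t=3, prod=840)
          ft(t=2, prod=2520)
            ft(t=1, prod=5040)
            -> return 5040
          -> return 5040
        -> return 5040
      -> return 5040
    -> return 5040
  -> return 5040
-> return 5040

Final answer: 5040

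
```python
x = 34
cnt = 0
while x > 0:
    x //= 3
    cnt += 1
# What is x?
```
Trace:
  x=34
  x=34, cnt=0
  x=11, cnt=1
  x=3, cnt=2
  x=1, cnt=3
  x=0, cnt=4

Final answer: 0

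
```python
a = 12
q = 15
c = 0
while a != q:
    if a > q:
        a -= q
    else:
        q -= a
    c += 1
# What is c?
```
Trace:
  a=12
  a=12, q=15
  a=12, q=15, c=0
  a=12, q=3, c=1
  a=9, q=3, c=2
  a=6, q=3, c=3
  a=3, q=3, c=4

Final answer: 4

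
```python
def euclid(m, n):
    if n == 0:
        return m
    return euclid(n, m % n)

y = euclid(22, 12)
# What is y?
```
Call trace:
euclid(m=22, n=12)
  euclid(m=12, n=10)
    euclid(m=10, n=2)
      euclid(m=2, n=0)
      -> return 2
    -> return 2
  -> return 2
-> return 2

Final answer: 2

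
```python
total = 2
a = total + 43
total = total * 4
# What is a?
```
Trace:
  total=2
  total=2, a=45
  total=8, a=45

Final answer: 45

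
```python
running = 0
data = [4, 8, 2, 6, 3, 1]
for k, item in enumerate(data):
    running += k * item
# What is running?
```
Trace:
  running=0
  running=0, k=0, item=4
  running=8, k=1, item=8
  running=12, k=2, item=2
  running=30, k=3, item=6
  running=42, k=4, item=3
  running=47, k=5, item=1

Final answer: 47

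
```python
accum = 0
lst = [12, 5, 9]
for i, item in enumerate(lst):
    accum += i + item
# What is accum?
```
Trace:
  accum=0
  accum=12, i=0, item=12
  accum=18, i=1, item=5
  accum=29, i=2, item=9

Final answer: 29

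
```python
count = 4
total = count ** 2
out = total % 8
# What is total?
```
Trace:
  count=4
  count=4, total=16
  count=4, total=16, out=0

Final answer: 16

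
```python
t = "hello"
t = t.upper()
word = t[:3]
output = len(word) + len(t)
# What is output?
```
Trace:
  t='hello'
  t='HELLO'
  t='HELLO', word='HEL'
  t='HELLO', word='HEL', output=8

Final answer: 8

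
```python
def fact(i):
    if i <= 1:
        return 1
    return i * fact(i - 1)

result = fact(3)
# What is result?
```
Call trace:
fact(i=3)
  fact(i=2)
    fact(i=1)
    -> return 1
  -> return 2
-> return 6

Final answer: 6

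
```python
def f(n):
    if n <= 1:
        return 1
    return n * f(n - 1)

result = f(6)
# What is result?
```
Call trace:
f(n=6)
  f(n=5)
    f(n=4)
      f(n=3)
        f(n=2)
          f(n=1)
          -> return 1
        -> return 2
      -> return 6
    -> return 24
  -> return 120
-> return 720

Final answer: 720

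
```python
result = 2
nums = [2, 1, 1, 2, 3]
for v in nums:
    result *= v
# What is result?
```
Trace:
  result=2
  result=4, v=2
  result=4, v=1
  result=4, v=1
  result=8, v=2
  result=24, v=3

Final answer: 24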